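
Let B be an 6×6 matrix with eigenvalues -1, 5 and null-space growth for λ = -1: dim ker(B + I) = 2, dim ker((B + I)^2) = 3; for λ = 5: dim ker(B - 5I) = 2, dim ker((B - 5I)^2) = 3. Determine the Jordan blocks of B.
λ = -1: successive nullity increments [2, 1] count blocks of size ≥ k; block sizes are [2, 1].
λ = 5: successive nullity increments [2, 1] count blocks of size ≥ k; block sizes are [2, 1].

Jordan blocks: (-1, 2), (-1, 1), (5, 2), (5, 1)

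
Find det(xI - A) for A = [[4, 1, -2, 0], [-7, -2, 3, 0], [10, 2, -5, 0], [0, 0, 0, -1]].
xI - A = [[x - 4, -1, 2, 0], [7, x + 2, -3, 0], [-10, -2, x + 5, 0], [0, 0, 0, x + 1]].

Expanding det(xI - A) along the first row:
det(xI - A) = + (x - 4)·det([[x + 2, -3, 0], [-2, x + 5, 0], [0, 0, x + 1]]) - (-1)·det([[7, -3, 0], [-10, x + 5, 0], [0, 0, x + 1]]) + (2)·det([[7, x + 2, 0], [-10, -2, 0], [0, 0, x + 1]]) - (0)·det([[7, x + 2, -3], [-10, -2, x + 5], [0, 0, 0]]).

Evaluating gives χ_A(x) = x^4 + 4x^3 + 6x^2 + 4x + 1 = (x + 1)^4.

χ_A(x) = (x + 1)^4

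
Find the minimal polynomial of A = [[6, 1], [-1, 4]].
m_A(x) = (x - 5)^2

The characteristic polynomial factors as (x - 5)^2. The minimal polynomial is ∏(x - λ)^{k_λ} where k_λ is the size of the largest Jordan block at λ.

For λ = 5: rank(A - 5I) = 1, and the largest Jordan block has size 2 (the smallest k with rank((A - 5I)^k) = rank((A - 5I)^(k+1))).

So m_A(x) = (x - 5)^2.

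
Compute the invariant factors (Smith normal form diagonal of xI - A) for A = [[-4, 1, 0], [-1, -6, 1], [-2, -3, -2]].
The Jordan structure of A has elementary divisors (x + 4)^3. Arranging the block sizes at each eigenvalue in decreasing order and taking row products gives the invariant factors.

Invariant factors (smallest first, each dividing the next): (x + 4)^3.

Check: the last factor (x + 4)^3 is the minimal polynomial, and the product (x + 4)^3 is the characteristic polynomial.

(x + 4)^3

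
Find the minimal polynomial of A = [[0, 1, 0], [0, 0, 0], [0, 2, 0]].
The characteristic polynomial factors as x^3. The minimal polynomial is ∏(x - λ)^{k_λ} where k_λ is the size of the largest Jordan block at λ.

For λ = 0: rank(A) = 1, and the largest Jordan block has size 2 (the smallest k with rank(A^k) = rank(A^(k+1))).

So m_A(x) = x^2.

m_A(x) = x^2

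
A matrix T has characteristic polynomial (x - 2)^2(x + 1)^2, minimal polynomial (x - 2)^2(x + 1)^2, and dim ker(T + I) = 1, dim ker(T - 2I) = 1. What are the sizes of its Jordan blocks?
λ = -1: algebraic multiplicity 2 (exponent in χ_T), largest block size 2 (exponent in m_T), 1 block (geometric multiplicity). This forces block sizes [2].
λ = 2: algebraic multiplicity 2 (exponent in χ_T), largest block size 2 (exponent in m_T), 1 block (geometric multiplicity). This forces block sizes [2].

Jordan blocks: (-1, 2), (2, 2)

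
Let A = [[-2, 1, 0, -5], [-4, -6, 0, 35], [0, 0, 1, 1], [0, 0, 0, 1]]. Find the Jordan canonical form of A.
The characteristic polynomial is det(xI - A) = (x - 1)^2(x + 4)^2, so the eigenvalues are -4 (algebraic multiplicity 2), 1 (algebraic multiplicity 2).

For λ = -4: rank(A + 4I) = 3, rank((A + 4I)^2) = 2. The eigenspace has dimension 4 - 3 = 1, so there is 1 Jordan block; the rank sequence gives block sizes [2].

For λ = 1: rank(A - I) = 3, rank((A - I)^2) = 2. The eigenspace has dimension 4 - 3 = 1, so there is 1 Jordan block; the rank sequence gives block sizes [2].

Assembling the blocks gives the Jordan form J above.

J = [[-4, 1, 0, 0], [0, -4, 0, 0], [0, 0, 1, 1], [0, 0, 0, 1]]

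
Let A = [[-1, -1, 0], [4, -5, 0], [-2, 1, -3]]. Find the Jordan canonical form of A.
The characteristic polynomial is det(xI - A) = (x + 3)^3, so the eigenvalues are -3 (algebraic multiplicity 3).

For λ = -3: rank(A + 3I) = 1, rank((A + 3I)^2) = 0. The eigenspace has dimension 3 - 1 = 2, so there are 2 Jordan blocks; the rank sequence gives block sizes [2, 1].

Assembling the blocks gives the Jordan form J above.

J = [[-3, 1, 0], [0, -3, 0], [0, 0, -3]]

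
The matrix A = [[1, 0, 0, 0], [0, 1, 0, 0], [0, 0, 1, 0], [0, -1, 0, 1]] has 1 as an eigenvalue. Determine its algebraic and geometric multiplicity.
algebraic multiplicity 4, geometric multiplicity 3

The characteristic polynomial is (x - 1)^4, so the factor x - 1 appears with exponent 4: the algebraic multiplicity is 4.

rank(A - I) = 1, so the eigenspace has dimension 4 - 1 = 3: the geometric multiplicity is 3.

Since 3 < 4, A is not diagonalizable.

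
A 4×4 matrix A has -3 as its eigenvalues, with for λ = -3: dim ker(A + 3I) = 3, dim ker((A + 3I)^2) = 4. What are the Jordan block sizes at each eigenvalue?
Jordan blocks: (-3, 2), (-3, 1), (-3, 1)

λ = -3: successive nullity increments [3, 1] count blocks of size ≥ k; block sizes are [2, 1, 1].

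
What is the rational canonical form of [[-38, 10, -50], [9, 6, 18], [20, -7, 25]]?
The invariant factors of A (the non-unit diagonal entries of the Smith normal form of xI - A over ℚ[x]) are (x + 3)(x^2 + 4x - 4), each dividing the next. The characteristic polynomial is their product, (x + 3)(x^2 + 4x - 4).

The rational canonical form is the block-diagonal matrix of companion matrices C(f_i):
R = [[0, 0, 12], [1, 0, -8], [0, 1, -7]].

Note the characteristic polynomial does not split into linear factors over ℚ, so A has no Jordan form over ℚ; the rational canonical form exists over any field.

R = [[0, 0, 12], [1, 0, -8], [0, 1, -7]]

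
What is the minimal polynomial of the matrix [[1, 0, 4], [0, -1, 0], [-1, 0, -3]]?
m_A(x) = (x + 1)^2

The characteristic polynomial factors as (x + 1)^3. The minimal polynomial is ∏(x - λ)^{k_λ} where k_λ is the size of the largest Jordan block at λ.

For λ = -1: rank(A + I) = 1, and the largest Jordan block has size 2 (the smallest k with rank((A + I)^k) = rank((A + I)^(k+1))).

So m_A(x) = (x + 1)^2.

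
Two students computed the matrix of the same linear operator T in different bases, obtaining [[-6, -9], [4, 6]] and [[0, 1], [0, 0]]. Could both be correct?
Two matrices over a field are similar if and only if they have the same invariant factors.

Both A and B have characteristic polynomial x^2 and minimal polynomial x^2. Computing further, both have invariant factors x^2. Hence A and B are similar.

Yes.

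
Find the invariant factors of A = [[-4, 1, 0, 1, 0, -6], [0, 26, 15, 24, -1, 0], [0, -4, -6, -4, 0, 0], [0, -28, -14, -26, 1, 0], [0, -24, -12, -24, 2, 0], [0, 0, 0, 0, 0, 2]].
The Jordan structure of A has elementary divisors (x + 4)^3, (x - 2)^2, (x - 2). Arranging the block sizes at each eigenvalue in decreasing order and taking row products gives the invariant factors.

Invariant factors (smallest first, each dividing the next): x - 2, (x - 2)^2(x + 4)^3.

Check: the last factor (x - 2)^2(x + 4)^3 is the minimal polynomial, and the product (x - 2)^3(x + 4)^3 is the characteristic polynomial.

x - 2, (x - 2)^2(x + 4)^3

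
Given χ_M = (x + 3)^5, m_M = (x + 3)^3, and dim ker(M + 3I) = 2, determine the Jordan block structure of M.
λ = -3: algebraic multiplicity 5 (exponent in χ_M), largest block size 3 (exponent in m_M), 2 blocks (geometric multiplicity). These force block sizes [3, 2].

Jordan blocks: (-3, 3), (-3, 2)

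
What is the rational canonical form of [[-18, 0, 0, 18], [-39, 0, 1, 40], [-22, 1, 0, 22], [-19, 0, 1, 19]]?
R = [[0, 0, 0, 18], [1, 0, 0, 39], [0, 1, 0, 23], [0, 0, 1, 1]]

The invariant factors of A (the non-unit diagonal entries of the Smith normal form of xI - A over ℚ[x]) are (x - 6)(x + 1)^2(x + 3), each dividing the next. The characteristic polynomial is their product, (x - 6)(x + 1)^2(x + 3).

The rational canonical form is the block-diagonal matrix of companion matrices C(f_i):
R = [[0, 0, 0, 18], [1, 0, 0, 39], [0, 1, 0, 23], [0, 0, 1, 1]].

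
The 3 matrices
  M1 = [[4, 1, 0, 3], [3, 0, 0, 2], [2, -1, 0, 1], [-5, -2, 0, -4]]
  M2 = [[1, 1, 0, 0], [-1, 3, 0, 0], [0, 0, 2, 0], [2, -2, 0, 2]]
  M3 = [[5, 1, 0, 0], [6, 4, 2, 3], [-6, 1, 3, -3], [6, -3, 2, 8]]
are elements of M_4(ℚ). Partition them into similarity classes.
3 classes: {M1}, {M2}, {M3}

Characteristic polynomials: χ_{M1} = x^4, χ_{M2} = (x - 2)^4, χ_{M3} = (x - 5)^4.

{M1}: invariant factors x, x^3.

{M2}: invariant factors x - 2, x - 2, (x - 2)^2.

{M3}: invariant factors x - 5, (x - 5)^3.

Matrices are similar if and only if their invariant-factor lists agree; the partition into similarity classes is {M1}, {M2}, {M3}.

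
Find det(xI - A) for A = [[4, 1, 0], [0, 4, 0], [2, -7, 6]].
xI - A = [[x - 4, -1, 0], [0, x - 4, 0], [-2, 7, x - 6]].

Expanding det(xI - A) along the first row:
det(xI - A) = + (x - 4)·det([[x - 4, 0], [7, x - 6]]) - (-1)·det([[0, 0], [-2, x - 6]]) + (0)·det([[0, x - 4], [-2, 7]]).

Evaluating gives χ_A(x) = x^3 - 14x^2 + 64x - 96 = (x - 6)(x - 4)^2.

χ_A(x) = (x - 6)(x - 4)^2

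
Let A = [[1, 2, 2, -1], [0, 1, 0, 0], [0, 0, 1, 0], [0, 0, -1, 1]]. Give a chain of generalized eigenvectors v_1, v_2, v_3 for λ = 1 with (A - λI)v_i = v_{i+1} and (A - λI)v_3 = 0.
v_1 = [[0, 0, 1, 0]]^T, v_2 = [[2, 0, 0, -1]]^T, v_3 = [[1, 0, 0, 0]]^T

We seek v_1 ∈ ker((A - I)^3) \ ker((A - I)^2), then set v_{i+1} = (A - I) v_i.

One such chain is v_1 = [[0, 0, 1, 0]]^T, v_2 = [[2, 0, 0, -1]]^T, v_3 = [[1, 0, 0, 0]]^T. Check: (A - I) v_3 = [[0, 0, 0, 0]]^T = 0.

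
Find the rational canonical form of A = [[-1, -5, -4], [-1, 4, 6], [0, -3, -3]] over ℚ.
The invariant factors of A (the non-unit diagonal entries of the Smith normal form of xI - A over ℚ[x]) are x^3 + 3, each dividing the next. The characteristic polynomial is their product, x^3 + 3.

The rational canonical form is the block-diagonal matrix of companion matrices C(f_i):
R = [[0, 0, -3], [1, 0, 0], [0, 1, 0]].

Note the characteristic polynomial does not split into linear factors over ℚ, so A has no Jordan form over ℚ; the rational canonical form exists over any field.

R = [[0, 0, -3], [1, 0, 0], [0, 1, 0]]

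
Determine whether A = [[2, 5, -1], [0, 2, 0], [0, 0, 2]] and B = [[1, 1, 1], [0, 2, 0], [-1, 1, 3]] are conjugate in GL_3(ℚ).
Two matrices over a field are similar if and only if they have the same invariant factors.

Both A and B have characteristic polynomial (x - 2)^3 and minimal polynomial (x - 2)^2. Computing further, both have invariant factors x - 2, (x - 2)^2. Hence A and B are similar.

Yes.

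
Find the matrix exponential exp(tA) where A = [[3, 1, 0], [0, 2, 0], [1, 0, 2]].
e^{tA} = [[e^{3*t}, (e^{t} - 1)*e^{2*t}, 0], [0, e^{2*t}, 0], [(e^{t} - 1)*e^{2*t}, (-t + e^{t} - 1)*e^{2*t}, e^{2*t}]]

A has Jordan form J = [[2, 1, 0], [0, 2, 0], [0, 0, 3]] with A = PJP^{-1}, so e^{tA} = P e^{tJ} P^{-1}.

For a Jordan block J_k(λ), e^{tJ_k(λ)} = e^{λt} · (I + tN + t^2 N^2/2! + ... + t^{k-1} N^{k-1}/(k-1)!) where N is the nilpotent superdiagonal part.

Assembling the blocks and conjugating back gives the entries of e^{tA} as shown above.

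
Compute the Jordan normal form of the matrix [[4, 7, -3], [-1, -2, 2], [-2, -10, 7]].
The characteristic polynomial is det(xI - A) = (x - 3)^3, so the eigenvalues are 3 (algebraic multiplicity 3).

For λ = 3: rank(A - 3I) = 2, rank((A - 3I)^2) = 1, rank((A - 3I)^3) = 0. The eigenspace has dimension 3 - 2 = 1, so there is 1 Jordan block; the rank sequence gives block sizes [3].

Assembling the blocks gives the Jordan form J above.

J = [[3, 1, 0], [0, 3, 1], [0, 0, 3]]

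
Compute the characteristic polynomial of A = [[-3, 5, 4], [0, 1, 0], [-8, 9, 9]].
χ_A(x) = (x - 5)(x - 1)^2

xI - A = [[x + 3, -5, -4], [0, x - 1, 0], [8, -9, x - 9]].

Expanding det(xI - A) along the first row:
det(xI - A) = + (x + 3)·det([[x - 1, 0], [-9, x - 9]]) - (-5)·det([[0, 0], [8, x - 9]]) + (-4)·det([[0, x - 1], [8, -9]]).

Evaluating gives χ_A(x) = x^3 - 7x^2 + 11x - 5 = (x - 5)(x - 1)^2.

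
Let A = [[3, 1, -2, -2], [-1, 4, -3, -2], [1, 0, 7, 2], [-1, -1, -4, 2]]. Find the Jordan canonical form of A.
J = [[4, 1, 0, 0], [0, 4, 1, 0], [0, 0, 4, 0], [0, 0, 0, 4]]

The characteristic polynomial is det(xI - A) = (x - 4)^4, so the eigenvalues are 4 (algebraic multiplicity 4).

For λ = 4: rank(A - 4I) = 2, rank((A - 4I)^2) = 1, rank((A - 4I)^3) = 0. The eigenspace has dimension 4 - 2 = 2, so there are 2 Jordan blocks; the rank sequence gives block sizes [3, 1].

Assembling the blocks gives the Jordan form J above.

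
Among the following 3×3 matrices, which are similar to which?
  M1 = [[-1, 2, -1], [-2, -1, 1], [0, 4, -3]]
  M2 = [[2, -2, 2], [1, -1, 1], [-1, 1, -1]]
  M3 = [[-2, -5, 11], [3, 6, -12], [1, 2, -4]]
Characteristic polynomials: χ_{M1} = (x + 1)^2(x + 3), χ_{M2} = x^3, χ_{M3} = x^3.

{M1}: invariant factors (x + 1)^2(x + 3).

{M2}: invariant factors x, x^2.

{M3}: invariant factors x^3.

Matrices are similar if and only if their invariant-factor lists agree; the partition into similarity classes is {M1}, {M2}, {M3}.

3 classes: {M1}, {M2}, {M3}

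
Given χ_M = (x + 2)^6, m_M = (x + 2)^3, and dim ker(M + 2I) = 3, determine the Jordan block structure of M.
Jordan blocks: (-2, 3), (-2, 2), (-2, 1)

λ = -2: algebraic multiplicity 6 (exponent in χ_M), largest block size 3 (exponent in m_M), 3 blocks (geometric multiplicity). These force block sizes [3, 2, 1].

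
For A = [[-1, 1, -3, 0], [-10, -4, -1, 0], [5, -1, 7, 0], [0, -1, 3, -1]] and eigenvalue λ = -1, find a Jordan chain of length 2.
We seek v_1 ∈ ker((A + I)^2) \ ker(A + I), then set v_{i+1} = (A + I) v_i.

One such chain is v_1 = [[0, 1, 0, 0]]^T, v_2 = [[1, -3, -1, -1]]^T. Check: (A + I) v_2 = [[0, 0, 0, 0]]^T = 0.

v_1 = [[0, 1, 0, 0]]^T, v_2 = [[1, -3, -1, -1]]^T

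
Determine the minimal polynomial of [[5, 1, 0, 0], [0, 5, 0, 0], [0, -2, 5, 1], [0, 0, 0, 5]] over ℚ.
The characteristic polynomial factors as (x - 5)^4. The minimal polynomial is ∏(x - λ)^{k_λ} where k_λ is the size of the largest Jordan block at λ.

For λ = 5: rank(A - 5I) = 2, and the largest Jordan block has size 2 (the smallest k with rank((A - 5I)^k) = rank((A - 5I)^(k+1))).

So m_A(x) = (x - 5)^2.

m_A(x) = (x - 5)^2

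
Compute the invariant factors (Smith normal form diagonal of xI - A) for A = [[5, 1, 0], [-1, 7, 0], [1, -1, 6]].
The Jordan structure of A has elementary divisors (x - 6)^2, (x - 6). Arranging the block sizes at each eigenvalue in decreasing order and taking row products gives the invariant factors.

Invariant factors (smallest first, each dividing the next): x - 6, (x - 6)^2.

Check: the last factor (x - 6)^2 is the minimal polynomial, and the product (x - 6)^3 is the characteristic polynomial.

x - 6, (x - 6)^2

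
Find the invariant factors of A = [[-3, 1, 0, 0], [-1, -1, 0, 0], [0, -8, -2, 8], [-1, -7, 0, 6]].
x + 2, (x - 6)(x + 2)^2

The Jordan structure of A has elementary divisors (x + 2)^2, (x + 2), (x - 6). Arranging the block sizes at each eigenvalue in decreasing order and taking row products gives the invariant factors.

Invariant factors (smallest first, each dividing the next): x + 2, (x - 6)(x + 2)^2.

Check: the last factor (x - 6)(x + 2)^2 is the minimal polynomial, and the product (x - 6)(x + 2)^3 is the characteristic polynomial.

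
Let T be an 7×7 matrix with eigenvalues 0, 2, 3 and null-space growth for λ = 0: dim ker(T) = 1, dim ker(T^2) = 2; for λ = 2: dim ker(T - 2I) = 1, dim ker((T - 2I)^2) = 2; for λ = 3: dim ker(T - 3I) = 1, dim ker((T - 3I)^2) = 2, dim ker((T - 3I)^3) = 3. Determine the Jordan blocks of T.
λ = 0: successive nullity increments [1, 1] count blocks of size ≥ k; block sizes are [2].
λ = 2: successive nullity increments [1, 1] count blocks of size ≥ k; block sizes are [2].
λ = 3: successive nullity increments [1, 1, 1] count blocks of size ≥ k; block sizes are [3].

Jordan blocks: (0, 2), (2, 2), (3, 3)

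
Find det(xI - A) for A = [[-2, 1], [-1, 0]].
χ_A(x) = (x + 1)^2

xI - A = [[x + 2, -1], [1, x]].

Expanding det(xI - A) along the first row:
det(xI - A) = + (x + 2)·det([[x]]) - (-1)·det([[1]]).

Evaluating gives χ_A(x) = x^2 + 2x + 1 = (x + 1)^2.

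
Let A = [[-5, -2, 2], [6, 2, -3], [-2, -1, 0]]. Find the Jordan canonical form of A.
The characteristic polynomial is det(xI - A) = (x + 1)^3, so the eigenvalues are -1 (algebraic multiplicity 3).

For λ = -1: rank(A + I) = 1, rank((A + I)^2) = 0. The eigenspace has dimension 3 - 1 = 2, so there are 2 Jordan blocks; the rank sequence gives block sizes [2, 1].

Assembling the blocks gives the Jordan form J above.

J = [[-1, 1, 0], [0, -1, 0], [0, 0, -1]]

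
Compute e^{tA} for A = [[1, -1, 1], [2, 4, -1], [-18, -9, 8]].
A has Jordan form J = [[3, 0, 0], [0, 5, 1], [0, 0, 5]] with A = PJP^{-1}, so e^{tA} = P e^{tJ} P^{-1}.

For a Jordan block J_k(λ), e^{tJ_k(λ)} = e^{λt} · (I + tN + t^2 N^2/2! + ... + t^{k-1} N^{k-1}/(k-1)!) where N is the nilpotent superdiagonal part.

Assembling the blocks and conjugating back gives the entries of e^{tA} as shown above.

e^{tA} = [[-6*t*e^{5*t} + 2*e^{5*t} - e^{3*t}, -3*t*e^{5*t} + e^{5*t} - e^{3*t}, t*e^{5*t}], [2*(3*t*e^{2*t} - e^{2*t} + 1)*e^{3*t}, (3*t*e^{2*t} - e^{2*t} + 2)*e^{3*t}, -t*e^{5*t}], [-18*t*e^{5*t}, -9*t*e^{5*t}, (3*t + 1)*e^{5*t}]]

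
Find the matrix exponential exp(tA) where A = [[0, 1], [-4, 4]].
A has Jordan form J = [[2, 1], [0, 2]] with A = PJP^{-1}, so e^{tA} = P e^{tJ} P^{-1}.

For a Jordan block J_k(λ), e^{tJ_k(λ)} = e^{λt} · (I + tN + t^2 N^2/2! + ... + t^{k-1} N^{k-1}/(k-1)!) where N is the nilpotent superdiagonal part.

Assembling the blocks and conjugating back gives the entries of e^{tA} as shown above.

e^{tA} = [[(1 - 2*t)*e^{2*t}, t*e^{2*t}], [-4*t*e^{2*t}, (2*t + 1)*e^{2*t}]]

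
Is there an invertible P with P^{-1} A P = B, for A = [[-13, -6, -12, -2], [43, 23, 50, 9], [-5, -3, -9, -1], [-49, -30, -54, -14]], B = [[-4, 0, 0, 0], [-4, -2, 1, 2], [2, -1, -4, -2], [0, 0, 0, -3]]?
Yes.

Two matrices over a field are similar if and only if they have the same invariant factors.

Both A and B have characteristic polynomial (x + 3)^3(x + 4) and minimal polynomial (x + 3)^2(x + 4). Computing further, both have invariant factors x + 3, (x + 3)^2(x + 4). Hence A and B are similar.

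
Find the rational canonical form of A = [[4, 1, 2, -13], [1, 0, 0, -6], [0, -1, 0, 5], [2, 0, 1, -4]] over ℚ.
The invariant factors of A (the non-unit diagonal entries of the Smith normal form of xI - A over ℚ[x]) are x(x^3 + 4x + 4), each dividing the next. The characteristic polynomial is their product, x(x^3 + 4x + 4).

The rational canonical form is the block-diagonal matrix of companion matrices C(f_i):
R = [[0, 0, 0, 0], [1, 0, 0, -4], [0, 1, 0, -4], [0, 0, 1, 0]].

Note the characteristic polynomial does not split into linear factors over ℚ, so A has no Jordan form over ℚ; the rational canonical form exists over any field.

R = [[0, 0, 0, 0], [1, 0, 0, -4], [0, 1, 0, -4], [0, 0, 1, 0]]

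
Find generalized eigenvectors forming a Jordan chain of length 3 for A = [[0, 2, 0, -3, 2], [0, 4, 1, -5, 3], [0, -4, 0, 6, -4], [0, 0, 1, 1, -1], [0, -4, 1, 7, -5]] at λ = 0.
We seek v_1 ∈ ker(A^3) \ ker(A^2), then set v_{i+1} = A v_i.

One such chain is v_1 = [[-2, -4, 5, 0, 4]]^T, v_2 = [[0, 1, 0, 1, 1]]^T, v_3 = [[1, 2, -2, 0, -2]]^T. Check: A v_3 = [[0, 0, 0, 0, 0]]^T = 0.

v_1 = [[-2, -4, 5, 0, 4]]^T, v_2 = [[0, 1, 0, 1, 1]]^T, v_3 = [[1, 2, -2, 0, -2]]^T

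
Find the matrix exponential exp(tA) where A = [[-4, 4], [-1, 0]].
A has Jordan form J = [[-2, 1], [0, -2]] with A = PJP^{-1}, so e^{tA} = P e^{tJ} P^{-1}.

For a Jordan block J_k(λ), e^{tJ_k(λ)} = e^{λt} · (I + tN + t^2 N^2/2! + ... + t^{k-1} N^{k-1}/(k-1)!) where N is the nilpotent superdiagonal part.

Assembling the blocks and conjugating back gives the entries of e^{tA} as shown above.

e^{tA} = [[(1 - 2*t)*e^{-2*t}, 4*t*e^{-2*t}], [-t*e^{-2*t}, (2*t + 1)*e^{-2*t}]]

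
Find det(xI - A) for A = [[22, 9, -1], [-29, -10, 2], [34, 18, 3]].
χ_A(x) = (x - 5)^3

xI - A = [[x - 22, -9, 1], [29, x + 10, -2], [-34, -18, x - 3]].

Expanding det(xI - A) along the first row:
det(xI - A) = + (x - 22)·det([[x + 10, -2], [-18, x - 3]]) - (-9)·det([[29, -2], [-34, x - 3]]) + (1)·det([[29, x + 10], [-34, -18]]).

Evaluating gives χ_A(x) = x^3 - 15x^2 + 75x - 125 = (x - 5)^3.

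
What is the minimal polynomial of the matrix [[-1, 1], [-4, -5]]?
The characteristic polynomial factors as (x + 3)^2. The minimal polynomial is ∏(x - λ)^{k_λ} where k_λ is the size of the largest Jordan block at λ.

For λ = -3: rank(A + 3I) = 1, and the largest Jordan block has size 2 (the smallest k with rank((A + 3I)^k) = rank((A + 3I)^(k+1))).

So m_A(x) = (x + 3)^2.

m_A(x) = (x + 3)^2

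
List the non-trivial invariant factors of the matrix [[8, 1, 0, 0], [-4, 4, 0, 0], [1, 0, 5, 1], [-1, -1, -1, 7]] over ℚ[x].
The Jordan structure of A has elementary divisors (x - 6)^2, (x - 6)^2. Arranging the block sizes at each eigenvalue in decreasing order and taking row products gives the invariant factors.

Invariant factors (smallest first, each dividing the next): (x - 6)^2, (x - 6)^2.

Check: the last factor (x - 6)^2 is the minimal polynomial, and the product (x - 6)^4 is the characteristic polynomial.

(x - 6)^2, (x - 6)^2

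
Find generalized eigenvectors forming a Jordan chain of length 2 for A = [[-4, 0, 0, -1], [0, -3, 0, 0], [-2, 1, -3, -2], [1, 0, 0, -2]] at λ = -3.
We seek v_1 ∈ ker((A + 3I)^2) \ ker(A + 3I), then set v_{i+1} = (A + 3I) v_i.

One such chain is v_1 = [[2, 1, 1, -2]]^T, v_2 = [[0, 0, 1, 0]]^T. Check: (A + 3I) v_2 = [[0, 0, 0, 0]]^T = 0.

v_1 = [[2, 1, 1, -2]]^T, v_2 = [[0, 0, 1, 0]]^T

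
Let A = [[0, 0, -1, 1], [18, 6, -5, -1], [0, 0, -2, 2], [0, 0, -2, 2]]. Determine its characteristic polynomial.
χ_A(x) = x^3(x - 6)

xI - A = [[x, 0, 1, -1], [-18, x - 6, 5, 1], [0, 0, x + 2, -2], [0, 0, 2, x - 2]].

Expanding det(xI - A) along the first row:
det(xI - A) = + (x)·det([[x - 6, 5, 1], [0, x + 2, -2], [0, 2, x - 2]]) - (0)·det([[-18, 5, 1], [0, x + 2, -2], [0, 2, x - 2]]) + (1)·det([[-18, x - 6, 1], [0, 0, -2], [0, 0, x - 2]]) - (-1)·det([[-18, x - 6, 5], [0, 0, x + 2], [0, 0, 2]]).

Evaluating gives χ_A(x) = x^4 - 6x^3 = x^3(x - 6).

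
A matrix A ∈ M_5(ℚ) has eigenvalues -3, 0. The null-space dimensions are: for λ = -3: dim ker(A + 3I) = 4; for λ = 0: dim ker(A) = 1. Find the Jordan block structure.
Jordan blocks: (-3, 1), (-3, 1), (-3, 1), (-3, 1), (0, 1)

λ = -3: successive nullity increments [4] count blocks of size ≥ k; block sizes are [1, 1, 1, 1].
λ = 0: successive nullity increments [1] count blocks of size ≥ k; block sizes are [1].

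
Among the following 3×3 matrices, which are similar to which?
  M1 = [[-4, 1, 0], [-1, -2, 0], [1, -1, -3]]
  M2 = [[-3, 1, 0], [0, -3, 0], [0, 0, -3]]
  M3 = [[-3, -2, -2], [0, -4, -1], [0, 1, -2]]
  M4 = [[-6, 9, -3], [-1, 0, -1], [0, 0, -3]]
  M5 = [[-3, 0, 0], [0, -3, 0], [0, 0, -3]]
2 classes: {M1, M2, M3, M4}, {M5}

Characteristic polynomials: χ_{M1} = (x + 3)^3, χ_{M2} = (x + 3)^3, χ_{M3} = (x + 3)^3, χ_{M4} = (x + 3)^3, χ_{M5} = (x + 3)^3.

{M1, M2, M3, M4}: invariant factors x + 3, (x + 3)^2.

{M5}: invariant factors x + 3, x + 3, x + 3.

Matrices are similar if and only if their invariant-factor lists agree; the partition into similarity classes is {M1, M2, M3, M4}, {M5}.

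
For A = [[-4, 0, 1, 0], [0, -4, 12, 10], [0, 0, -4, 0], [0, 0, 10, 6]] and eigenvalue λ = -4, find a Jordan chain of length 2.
v_1 = [[-1, -2, 1, -1]]^T, v_2 = [[1, 2, 0, 0]]^T

We seek v_1 ∈ ker((A + 4I)^2) \ ker(A + 4I), then set v_{i+1} = (A + 4I) v_i.

One such chain is v_1 = [[-1, -2, 1, -1]]^T, v_2 = [[1, 2, 0, 0]]^T. Check: (A + 4I) v_2 = [[0, 0, 0, 0]]^T = 0.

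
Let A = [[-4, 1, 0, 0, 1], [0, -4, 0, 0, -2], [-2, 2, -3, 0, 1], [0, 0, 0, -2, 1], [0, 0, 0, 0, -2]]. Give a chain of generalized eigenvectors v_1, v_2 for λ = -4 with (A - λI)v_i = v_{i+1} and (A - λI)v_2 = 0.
We seek v_1 ∈ ker((A + 4I)^2) \ ker(A + 4I), then set v_{i+1} = (A + 4I) v_i.

One such chain is v_1 = [[0, 1, 0, 0, 0]]^T, v_2 = [[1, 0, 2, 0, 0]]^T. Check: (A + 4I) v_2 = [[0, 0, 0, 0, 0]]^T = 0.

v_1 = [[0, 1, 0, 0, 0]]^T, v_2 = [[1, 0, 2, 0, 0]]^T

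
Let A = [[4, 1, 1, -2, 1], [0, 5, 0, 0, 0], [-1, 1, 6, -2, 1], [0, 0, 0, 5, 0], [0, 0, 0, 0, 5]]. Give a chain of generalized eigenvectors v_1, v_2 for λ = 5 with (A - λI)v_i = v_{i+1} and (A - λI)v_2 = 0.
v_1 = [[0, 2, 0, 0, -1]]^T, v_2 = [[1, 0, 1, 0, 0]]^T

We seek v_1 ∈ ker((A - 5I)^2) \ ker(A - 5I), then set v_{i+1} = (A - 5I) v_i.

One such chain is v_1 = [[0, 2, 0, 0, -1]]^T, v_2 = [[1, 0, 1, 0, 0]]^T. Check: (A - 5I) v_2 = [[0, 0, 0, 0, 0]]^T = 0.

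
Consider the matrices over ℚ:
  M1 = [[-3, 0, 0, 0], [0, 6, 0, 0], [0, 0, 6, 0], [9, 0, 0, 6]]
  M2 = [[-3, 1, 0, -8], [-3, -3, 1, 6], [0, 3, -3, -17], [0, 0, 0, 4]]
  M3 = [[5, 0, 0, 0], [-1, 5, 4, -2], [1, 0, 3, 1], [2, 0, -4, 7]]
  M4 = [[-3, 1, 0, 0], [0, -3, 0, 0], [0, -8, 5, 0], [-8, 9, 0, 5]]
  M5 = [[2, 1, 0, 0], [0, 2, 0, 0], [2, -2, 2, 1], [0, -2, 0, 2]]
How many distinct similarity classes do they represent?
5 classes: {M1}, {M2}, {M3}, {M4}, {M5}

Characteristic polynomials: χ_{M1} = (x - 6)^3(x + 3), χ_{M2} = (x - 4)(x + 3)^3, χ_{M3} = (x - 5)^4, χ_{M4} = (x - 5)^2(x + 3)^2, χ_{M5} = (x - 2)^4.

{M1}: invariant factors x - 6, x - 6, (x - 6)(x + 3).

{M2}: invariant factors (x - 4)(x + 3)^3.

{M3}: invariant factors (x - 5)^2, (x - 5)^2.

{M4}: invariant factors x - 5, (x - 5)(x + 3)^2.

{M5}: invariant factors (x - 2)^2, (x - 2)^2.

Matrices are similar if and only if their invariant-factor lists agree; the partition into similarity classes is {M1}, {M2}, {M3}, {M4}, {M5}.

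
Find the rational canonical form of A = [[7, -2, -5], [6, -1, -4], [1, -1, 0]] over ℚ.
R = [[0, 0, 5], [1, 0, -6], [0, 1, 6]]

The invariant factors of A (the non-unit diagonal entries of the Smith normal form of xI - A over ℚ[x]) are (x - 5)(x^2 - x + 1), each dividing the next. The characteristic polynomial is their product, (x - 5)(x^2 - x + 1).

The rational canonical form is the block-diagonal matrix of companion matrices C(f_i):
R = [[0, 0, 5], [1, 0, -6], [0, 1, 6]].

Note the characteristic polynomial does not split into linear factors over ℚ, so A has no Jordan form over ℚ; the rational canonical form exists over any field.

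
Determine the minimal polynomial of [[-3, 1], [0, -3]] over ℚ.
m_A(x) = (x + 3)^2

The characteristic polynomial factors as (x + 3)^2. The minimal polynomial is ∏(x - λ)^{k_λ} where k_λ is the size of the largest Jordan block at λ.

For λ = -3: rank(A + 3I) = 1, and the largest Jordan block has size 2 (the smallest k with rank((A + 3I)^k) = rank((A + 3I)^(k+1))).

So m_A(x) = (x + 3)^2.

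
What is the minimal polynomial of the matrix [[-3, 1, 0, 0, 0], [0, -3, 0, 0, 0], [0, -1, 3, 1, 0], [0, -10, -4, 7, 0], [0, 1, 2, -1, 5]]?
The characteristic polynomial factors as (x - 5)^3(x + 3)^2. The minimal polynomial is ∏(x - λ)^{k_λ} where k_λ is the size of the largest Jordan block at λ.

For λ = -3: rank(A + 3I) = 4, and the largest Jordan block has size 2 (the smallest k with rank((A + 3I)^k) = rank((A + 3I)^(k+1))).
For λ = 5: rank(A - 5I) = 3, and the largest Jordan block has size 2 (the smallest k with rank((A - 5I)^k) = rank((A - 5I)^(k+1))).

So m_A(x) = (x - 5)^2(x + 3)^2.

m_A(x) = (x - 5)^2(x + 3)^2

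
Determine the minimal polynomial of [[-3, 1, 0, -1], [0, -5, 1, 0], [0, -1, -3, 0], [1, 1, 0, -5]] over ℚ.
m_A(x) = (x + 4)^3

The characteristic polynomial factors as (x + 4)^4. The minimal polynomial is ∏(x - λ)^{k_λ} where k_λ is the size of the largest Jordan block at λ.

For λ = -4: rank(A + 4I) = 2, and the largest Jordan block has size 3 (the smallest k with rank((A + 4I)^k) = rank((A + 4I)^(k+1))).

So m_A(x) = (x + 4)^3.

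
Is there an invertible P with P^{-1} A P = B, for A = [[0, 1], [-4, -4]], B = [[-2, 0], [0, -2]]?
No.

Both have characteristic polynomial (x + 2)^2, but the minimal polynomial of A is (x + 2)^2 while the minimal polynomial of B is x + 2. The minimal polynomial is a similarity invariant, so A and B are not similar.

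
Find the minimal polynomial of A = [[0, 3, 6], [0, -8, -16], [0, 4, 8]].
m_A(x) = x^2

The characteristic polynomial factors as x^3. The minimal polynomial is ∏(x - λ)^{k_λ} where k_λ is the size of the largest Jordan block at λ.

For λ = 0: rank(A) = 1, and the largest Jordan block has size 2 (the smallest k with rank(A^k) = rank(A^(k+1))).

So m_A(x) = x^2.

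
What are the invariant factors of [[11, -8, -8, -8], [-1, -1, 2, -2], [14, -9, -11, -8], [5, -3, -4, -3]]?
The Jordan structure of A has elementary divisors (x + 1)^3, (x + 1). Arranging the block sizes at each eigenvalue in decreasing order and taking row products gives the invariant factors.

Invariant factors (smallest first, each dividing the next): x + 1, (x + 1)^3.

Check: the last factor (x + 1)^3 is the minimal polynomial, and the product (x + 1)^4 is the characteristic polynomial.

x + 1, (x + 1)^3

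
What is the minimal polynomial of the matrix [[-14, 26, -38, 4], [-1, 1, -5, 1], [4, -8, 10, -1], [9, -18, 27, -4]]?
The characteristic polynomial factors as (x + 1)^3(x + 4). The minimal polynomial is ∏(x - λ)^{k_λ} where k_λ is the size of the largest Jordan block at λ.

For λ = -4: rank(A + 4I) = 3, and the largest Jordan block has size 1 (the smallest k with rank((A + 4I)^k) = rank((A + 4I)^(k+1))).
For λ = -1: rank(A + I) = 2, and the largest Jordan block has size 2 (the smallest k with rank((A + I)^k) = rank((A + I)^(k+1))).

So m_A(x) = (x + 1)^2(x + 4).

m_A(x) = (x + 1)^2(x + 4)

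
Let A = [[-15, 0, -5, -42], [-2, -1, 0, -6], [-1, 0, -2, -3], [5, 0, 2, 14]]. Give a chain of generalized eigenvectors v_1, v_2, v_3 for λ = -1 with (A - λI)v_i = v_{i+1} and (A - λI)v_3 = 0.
We seek v_1 ∈ ker((A + I)^3) \ ker((A + I)^2), then set v_{i+1} = (A + I) v_i.

One such chain is v_1 = [[3, 0, 1, -1]]^T, v_2 = [[-5, 0, -1, 2]]^T, v_3 = [[-9, -2, 0, 3]]^T. Check: (A + I) v_3 = [[0, 0, 0, 0]]^T = 0.

v_1 = [[3, 0, 1, -1]]^T, v_2 = [[-5, 0, -1, 2]]^T, v_3 = [[-9, -2, 0, 3]]^T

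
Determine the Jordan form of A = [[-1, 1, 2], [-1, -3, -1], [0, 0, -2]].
The characteristic polynomial is det(xI - A) = (x + 2)^3, so the eigenvalues are -2 (algebraic multiplicity 3).

For λ = -2: rank(A + 2I) = 2, rank((A + 2I)^2) = 1, rank((A + 2I)^3) = 0. The eigenspace has dimension 3 - 2 = 1, so there is 1 Jordan block; the rank sequence gives block sizes [3].

Assembling the blocks gives the Jordan form J above.

J = [[-2, 1, 0], [0, -2, 1], [0, 0, -2]]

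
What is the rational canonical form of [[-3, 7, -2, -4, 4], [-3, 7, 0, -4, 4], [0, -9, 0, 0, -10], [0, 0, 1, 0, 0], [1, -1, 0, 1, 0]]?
R = [[0, 0, 0, 0, 0], [1, 0, 0, 0, -4], [0, 1, 0, 0, -8], [0, 0, 1, 0, 0], [0, 0, 0, 1, 4]]

The invariant factors of A (the non-unit diagonal entries of the Smith normal form of xI - A over ℚ[x]) are x(x^2 - 2x - 2)^2, each dividing the next. The characteristic polynomial is their product, x(x^2 - 2x - 2)^2.

The rational canonical form is the block-diagonal matrix of companion matrices C(f_i):
R = [[0, 0, 0, 0, 0], [1, 0, 0, 0, -4], [0, 1, 0, 0, -8], [0, 0, 1, 0, 0], [0, 0, 0, 1, 4]].

Note the characteristic polynomial does not split into linear factors over ℚ, so A has no Jordan form over ℚ; the rational canonical form exists over any field.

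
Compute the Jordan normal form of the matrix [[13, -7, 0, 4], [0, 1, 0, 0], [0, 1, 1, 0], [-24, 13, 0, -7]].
The characteristic polynomial is det(xI - A) = (x - 5)(x - 1)^3, so the eigenvalues are 1 (algebraic multiplicity 3), 5 (algebraic multiplicity 1).

For λ = 1: rank(A - I) = 2, rank((A - I)^2) = 1. The eigenspace has dimension 4 - 2 = 2, so there are 2 Jordan blocks; the rank sequence gives block sizes [2, 1].

For λ = 5: algebraic multiplicity 1 gives one 1×1 block.

Assembling the blocks gives the Jordan form J above.

J = [[1, 1, 0, 0], [0, 1, 0, 0], [0, 0, 1, 0], [0, 0, 0, 5]]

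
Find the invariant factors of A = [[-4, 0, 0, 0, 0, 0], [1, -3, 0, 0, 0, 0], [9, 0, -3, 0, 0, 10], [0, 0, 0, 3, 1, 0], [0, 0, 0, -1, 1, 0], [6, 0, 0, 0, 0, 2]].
The Jordan structure of A has elementary divisors (x + 4), (x + 3), (x + 3), (x - 2)^2, (x - 2). Arranging the block sizes at each eigenvalue in decreasing order and taking row products gives the invariant factors.

Invariant factors (smallest first, each dividing the next): (x - 2)(x + 3), (x - 2)^2(x + 3)(x + 4).

Check: the last factor (x - 2)^2(x + 3)(x + 4) is the minimal polynomial, and the product (x - 2)^3(x + 3)^2(x + 4) is the characteristic polynomial.

(x - 2)(x + 3), (x - 2)^2(x + 3)(x + 4)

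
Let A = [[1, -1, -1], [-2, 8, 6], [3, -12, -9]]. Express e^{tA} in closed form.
A has Jordan form J = [[0, 1, 0], [0, 0, 1], [0, 0, 0]] with A = PJP^{-1}, so e^{tA} = P e^{tJ} P^{-1}.

For a Jordan block J_k(λ), e^{tJ_k(λ)} = e^{λt} · (I + tN + t^2 N^2/2! + ... + t^{k-1} N^{k-1}/(k-1)!) where N is the nilpotent superdiagonal part.

Assembling the blocks and conjugating back gives the entries of e^{tA} as shown above.

e^{tA} = [[t + 1, t*(3*t - 2)/2, t*(t - 1)], [-2*t, -3*t^2 + 8*t + 1, 2*t*(3 - t)], [3*t, 3*t*(3*t - 8)/2, 3*t^2 - 9*t + 1]]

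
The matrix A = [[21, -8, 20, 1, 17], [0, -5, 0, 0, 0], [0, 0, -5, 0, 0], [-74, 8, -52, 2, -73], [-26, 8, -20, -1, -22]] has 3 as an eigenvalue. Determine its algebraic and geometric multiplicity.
algebraic multiplicity 2, geometric multiplicity 1

The characteristic polynomial is (x - 3)^2(x + 5)^3, so the factor x - 3 appears with exponent 2: the algebraic multiplicity is 2.

rank(A - 3I) = 4, so the eigenspace has dimension 5 - 4 = 1: the geometric multiplicity is 1.

Since 1 < 2, A is not diagonalizable.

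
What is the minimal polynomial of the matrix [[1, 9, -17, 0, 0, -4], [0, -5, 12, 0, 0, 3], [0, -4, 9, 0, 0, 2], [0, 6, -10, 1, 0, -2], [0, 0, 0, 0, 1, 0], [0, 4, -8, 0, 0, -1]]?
m_A(x) = (x - 1)^3

The characteristic polynomial factors as (x - 1)^6. The minimal polynomial is ∏(x - λ)^{k_λ} where k_λ is the size of the largest Jordan block at λ.

For λ = 1: rank(A - I) = 2, and the largest Jordan block has size 3 (the smallest k with rank((A - I)^k) = rank((A - I)^(k+1))).

So m_A(x) = (x - 1)^3.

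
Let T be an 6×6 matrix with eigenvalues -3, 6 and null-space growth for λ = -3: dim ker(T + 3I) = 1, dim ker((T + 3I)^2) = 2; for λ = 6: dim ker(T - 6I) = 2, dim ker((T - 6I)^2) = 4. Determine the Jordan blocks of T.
λ = -3: successive nullity increments [1, 1] count blocks of size ≥ k; block sizes are [2].
λ = 6: successive nullity increments [2, 2] count blocks of size ≥ k; block sizes are [2, 2].

Jordan blocks: (-3, 2), (6, 2), (6, 2)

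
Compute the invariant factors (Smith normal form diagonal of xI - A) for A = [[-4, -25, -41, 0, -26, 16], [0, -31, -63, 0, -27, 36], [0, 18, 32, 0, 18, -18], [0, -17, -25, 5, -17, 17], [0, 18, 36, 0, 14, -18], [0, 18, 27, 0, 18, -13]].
(x - 5)(x + 4), (x - 5)^2(x + 4)^2

The Jordan structure of A has elementary divisors (x + 4)^2, (x + 4), (x - 5)^2, (x - 5). Arranging the block sizes at each eigenvalue in decreasing order and taking row products gives the invariant factors.

Invariant factors (smallest first, each dividing the next): (x - 5)(x + 4), (x - 5)^2(x + 4)^2.

Check: the last factor (x - 5)^2(x + 4)^2 is the minimal polynomial, and the product (x - 5)^3(x + 4)^3 is the characteristic polynomial.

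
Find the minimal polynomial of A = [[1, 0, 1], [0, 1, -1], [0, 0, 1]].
m_A(x) = (x - 1)^2

The characteristic polynomial factors as (x - 1)^3. The minimal polynomial is ∏(x - λ)^{k_λ} where k_λ is the size of the largest Jordan block at λ.

For λ = 1: rank(A - I) = 1, and the largest Jordan block has size 2 (the smallest k with rank((A - I)^k) = rank((A - I)^(k+1))).

So m_A(x) = (x - 1)^2.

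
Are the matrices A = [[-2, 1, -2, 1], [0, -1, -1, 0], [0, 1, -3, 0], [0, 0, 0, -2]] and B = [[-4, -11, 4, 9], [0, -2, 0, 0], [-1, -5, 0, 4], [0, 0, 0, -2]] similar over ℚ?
Two matrices over a field are similar if and only if they have the same invariant factors.

Both A and B have characteristic polynomial (x + 2)^4 and minimal polynomial (x + 2)^3. Computing further, both have invariant factors x + 2, (x + 2)^3. Hence A and B are similar.

Yes.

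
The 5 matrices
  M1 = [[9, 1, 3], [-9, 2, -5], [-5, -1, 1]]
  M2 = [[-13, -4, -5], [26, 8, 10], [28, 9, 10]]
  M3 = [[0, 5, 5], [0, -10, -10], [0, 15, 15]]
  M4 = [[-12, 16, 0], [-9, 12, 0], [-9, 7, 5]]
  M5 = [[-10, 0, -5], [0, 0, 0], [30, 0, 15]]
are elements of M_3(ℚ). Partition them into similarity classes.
Characteristic polynomials: χ_{M1} = (x - 4)^3, χ_{M2} = x^2(x - 5), χ_{M3} = x^2(x - 5), χ_{M4} = x^2(x - 5), χ_{M5} = x^2(x - 5).

{M1}: invariant factors (x - 4)^3.

{M2, M4}: invariant factors x^2(x - 5).

{M3, M5}: invariant factors x, x(x - 5).

Matrices are similar if and only if their invariant-factor lists agree; the partition into similarity classes is {M1}, {M2, M4}, {M3, M5}.

3 classes: {M1}, {M2, M4}, {M3, M5}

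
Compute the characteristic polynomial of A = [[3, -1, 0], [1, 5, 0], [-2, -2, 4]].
xI - A = [[x - 3, 1, 0], [-1, x - 5, 0], [2, 2, x - 4]].

Expanding det(xI - A) along the first row:
det(xI - A) = + (x - 3)·det([[x - 5, 0], [2, x - 4]]) - (1)·det([[-1, 0], [2, x - 4]]) + (0)·det([[-1, x - 5], [2, 2]]).

Evaluating gives χ_A(x) = x^3 - 12x^2 + 48x - 64 = (x - 4)^3.

χ_A(x) = (x - 4)^3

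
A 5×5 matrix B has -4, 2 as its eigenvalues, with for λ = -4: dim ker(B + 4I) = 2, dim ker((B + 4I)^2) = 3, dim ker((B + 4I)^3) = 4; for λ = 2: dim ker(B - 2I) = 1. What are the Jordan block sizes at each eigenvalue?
Jordan blocks: (-4, 3), (-4, 1), (2, 1)

λ = -4: successive nullity increments [2, 1, 1] count blocks of size ≥ k; block sizes are [3, 1].
λ = 2: successive nullity increments [1] count blocks of size ≥ k; block sizes are [1].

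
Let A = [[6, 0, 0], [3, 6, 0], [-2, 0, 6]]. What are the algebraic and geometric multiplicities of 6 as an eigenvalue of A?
algebraic multiplicity 3, geometric multiplicity 2

The characteristic polynomial is (x - 6)^3, so the factor x - 6 appears with exponent 3: the algebraic multiplicity is 3.

rank(A - 6I) = 1, so the eigenspace has dimension 3 - 1 = 2: the geometric multiplicity is 2.

Since 2 < 3, A is not diagonalizable.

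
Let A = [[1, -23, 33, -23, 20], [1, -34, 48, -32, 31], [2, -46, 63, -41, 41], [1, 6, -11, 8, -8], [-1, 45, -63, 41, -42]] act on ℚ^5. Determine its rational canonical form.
The invariant factors of A (the non-unit diagonal entries of the Smith normal form of xI - A over ℚ[x]) are x(x^2 + 2x - 4)^2, each dividing the next. The characteristic polynomial is their product, x(x^2 + 2x - 4)^2.

The rational canonical form is the block-diagonal matrix of companion matrices C(f_i):
R = [[0, 0, 0, 0, 0], [1, 0, 0, 0, -16], [0, 1, 0, 0, 16], [0, 0, 1, 0, 4], [0, 0, 0, 1, -4]].

Note the characteristic polynomial does not split into linear factors over ℚ, so A has no Jordan form over ℚ; the rational canonical form exists over any field.

R = [[0, 0, 0, 0, 0], [1, 0, 0, 0, -16], [0, 1, 0, 0, 16], [0, 0, 1, 0, 4], [0, 0, 0, 1, -4]]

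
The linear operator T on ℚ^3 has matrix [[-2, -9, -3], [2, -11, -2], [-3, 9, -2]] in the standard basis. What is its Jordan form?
J = [[-5, 1, 0], [0, -5, 0], [0, 0, -5]]

The characteristic polynomial is det(xI - A) = (x + 5)^3, so the eigenvalues are -5 (algebraic multiplicity 3).

For λ = -5: rank(A + 5I) = 1, rank((A + 5I)^2) = 0. The eigenspace has dimension 3 - 1 = 2, so there are 2 Jordan blocks; the rank sequence gives block sizes [2, 1].

Assembling the blocks gives the Jordan form J above.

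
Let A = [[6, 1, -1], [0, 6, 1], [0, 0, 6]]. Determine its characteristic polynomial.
xI - A = [[x - 6, -1, 1], [0, x - 6, -1], [0, 0, x - 6]].

Expanding det(xI - A) along the first row:
det(xI - A) = + (x - 6)·det([[x - 6, -1], [0, x - 6]]) - (-1)·det([[0, -1], [0, x - 6]]) + (1)·det([[0, x - 6], [0, 0]]).

Evaluating gives χ_A(x) = x^3 - 18x^2 + 108x - 216 = (x - 6)^3.

χ_A(x) = (x - 6)^3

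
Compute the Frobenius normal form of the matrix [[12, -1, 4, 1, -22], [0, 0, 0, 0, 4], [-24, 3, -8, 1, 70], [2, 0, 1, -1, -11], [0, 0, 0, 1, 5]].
R = [[4, 0, 0, 0, 0], [0, 0, 0, 0, 4], [0, 1, 0, 0, 11], [0, 0, 1, 0, -3], [0, 0, 0, 1, 4]]

The invariant factors of A (the non-unit diagonal entries of the Smith normal form of xI - A over ℚ[x]) are x - 4, (x - 4)(x^3 + 3x + 1), each dividing the next. The characteristic polynomial is their product, (x - 4)^2(x^3 + 3x + 1).

The rational canonical form is the block-diagonal matrix of companion matrices C(f_i):
R = [[4, 0, 0, 0, 0], [0, 0, 0, 0, 4], [0, 1, 0, 0, 11], [0, 0, 1, 0, -3], [0, 0, 0, 1, 4]].

Note the characteristic polynomial does not split into linear factors over ℚ, so A has no Jordan form over ℚ; the rational canonical form exists over any field.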